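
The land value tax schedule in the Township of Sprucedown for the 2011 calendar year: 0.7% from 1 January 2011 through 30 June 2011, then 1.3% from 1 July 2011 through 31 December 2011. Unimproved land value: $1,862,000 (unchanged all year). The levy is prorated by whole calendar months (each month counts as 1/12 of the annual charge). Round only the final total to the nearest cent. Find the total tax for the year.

$18,620.00

1 January – 30 June 2011: 6 months at 0.7% → $1,862,000 × 0.7% × 6/12 = $6,517.0000
1 July – 31 December 2011: 6 months at 1.3% → $1,862,000 × 1.3% × 6/12 = $12,103.0000
Total = $18,620.0000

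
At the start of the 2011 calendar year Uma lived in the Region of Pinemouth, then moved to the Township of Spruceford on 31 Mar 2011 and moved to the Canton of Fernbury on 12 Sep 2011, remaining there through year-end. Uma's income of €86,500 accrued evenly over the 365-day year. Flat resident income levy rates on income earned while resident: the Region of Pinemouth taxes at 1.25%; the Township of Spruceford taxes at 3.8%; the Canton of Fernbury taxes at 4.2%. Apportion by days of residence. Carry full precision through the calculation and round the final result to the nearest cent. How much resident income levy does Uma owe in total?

The Region of Pinemouth, 1 Jan – 30 Mar 2011: 89 days → €86,500 × 1.25% × 89/365 = €263.6473
The Township of Spruceford, 31 Mar – 11 Sep 2011: 165 days → €86,500 × 3.8% × 165/365 = €1,485.9041
The Canton of Fernbury, 12 Sep – 31 Dec 2011: 111 days → €86,500 × 4.2% × 111/365 = €1,104.8301
Total = €2,854.3815

€2,854.38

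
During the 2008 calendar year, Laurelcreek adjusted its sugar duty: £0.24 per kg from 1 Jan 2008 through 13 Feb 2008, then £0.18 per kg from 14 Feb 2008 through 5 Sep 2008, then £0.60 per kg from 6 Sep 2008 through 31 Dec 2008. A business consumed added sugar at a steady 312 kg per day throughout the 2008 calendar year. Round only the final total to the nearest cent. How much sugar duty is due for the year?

£36709.92

1 Jan – 13 Feb 2008: 44 days × 312 kg/day = 13,728 kg at £0.24/kg → £3294.72
14 Feb – 5 Sep 2008: 205 days × 312 kg/day = 63,960 kg at £0.18/kg → £11512.80
6 Sep – 31 Dec 2008: 117 days × 312 kg/day = 36,504 kg at £0.60/kg → £21902.40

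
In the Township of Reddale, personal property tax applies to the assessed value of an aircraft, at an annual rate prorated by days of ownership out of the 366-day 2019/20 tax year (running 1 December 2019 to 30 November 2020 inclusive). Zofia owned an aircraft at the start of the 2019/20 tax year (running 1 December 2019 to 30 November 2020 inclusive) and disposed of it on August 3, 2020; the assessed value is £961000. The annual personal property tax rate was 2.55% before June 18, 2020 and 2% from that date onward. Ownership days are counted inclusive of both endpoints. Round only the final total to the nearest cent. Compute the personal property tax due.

£15859.13

December 1, 2019 – June 17, 2020: 200 days at 2.55% → £961000 × 2.55% × 200/366 = £13390.9836
June 18 – August 3, 2020: 47 days at 2% → £961000 × 2% × 47/366 = £2468.1421
Total = £15859.1257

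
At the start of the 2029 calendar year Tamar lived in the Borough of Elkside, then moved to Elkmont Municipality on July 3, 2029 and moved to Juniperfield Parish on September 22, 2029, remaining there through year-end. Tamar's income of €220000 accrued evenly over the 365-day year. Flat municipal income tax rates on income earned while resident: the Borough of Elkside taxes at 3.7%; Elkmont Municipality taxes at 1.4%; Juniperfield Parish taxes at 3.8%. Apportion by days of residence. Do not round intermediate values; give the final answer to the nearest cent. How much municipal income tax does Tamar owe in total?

The Borough of Elkside, January 1 – July 2, 2029: 183 days → €220000 × 3.7% × 183/365 = €4081.1507
Elkmont Municipality, July 3 – September 21, 2029: 81 days → €220000 × 1.4% × 81/365 = €683.5068
Juniperfield Parish, September 22 – December 31, 2029: 101 days → €220000 × 3.8% × 101/365 = €2313.3151
Total = €7077.9726

€7077.97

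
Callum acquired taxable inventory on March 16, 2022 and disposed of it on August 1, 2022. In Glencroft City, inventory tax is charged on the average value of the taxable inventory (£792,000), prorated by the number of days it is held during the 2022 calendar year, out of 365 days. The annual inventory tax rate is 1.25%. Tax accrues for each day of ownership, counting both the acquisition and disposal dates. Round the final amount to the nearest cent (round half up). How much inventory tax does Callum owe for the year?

£3,770.14

Days held (March 16 – August 1, 2022): 139 out of 365
Tax = £792,000 × 1.25% × 139/365 = £3,770.1370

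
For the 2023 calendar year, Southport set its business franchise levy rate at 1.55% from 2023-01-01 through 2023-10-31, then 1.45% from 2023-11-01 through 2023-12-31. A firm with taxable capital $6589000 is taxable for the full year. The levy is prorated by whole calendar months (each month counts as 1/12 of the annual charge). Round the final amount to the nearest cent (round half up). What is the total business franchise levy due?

2023-01-01 to 2023-10-31: 10 months at 1.55% → $6589000 × 1.55% × 10/12 = $85107.9167
2023-11-01 to 2023-12-31: 2 months at 1.45% → $6589000 × 1.45% × 2/12 = $15923.4167
Total = $101031.3333

$101031.33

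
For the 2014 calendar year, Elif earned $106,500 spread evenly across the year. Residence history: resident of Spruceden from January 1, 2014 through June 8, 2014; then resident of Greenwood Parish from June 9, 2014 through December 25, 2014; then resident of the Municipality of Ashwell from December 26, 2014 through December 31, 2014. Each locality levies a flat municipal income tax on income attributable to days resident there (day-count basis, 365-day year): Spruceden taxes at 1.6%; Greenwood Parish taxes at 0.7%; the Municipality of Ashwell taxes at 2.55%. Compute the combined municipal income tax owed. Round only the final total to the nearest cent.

$1,195.43

Spruceden, January 1 – June 8, 2014: 159 days → $106,500 × 1.6% × 159/365 = $742.2904
Greenwood Parish, June 9 – December 25, 2014: 200 days → $106,500 × 0.7% × 200/365 = $408.4932
The Municipality of Ashwell, December 26 – December 31, 2014: 6 days → $106,500 × 2.55% × 6/365 = $44.6425
Total = $1,195.4260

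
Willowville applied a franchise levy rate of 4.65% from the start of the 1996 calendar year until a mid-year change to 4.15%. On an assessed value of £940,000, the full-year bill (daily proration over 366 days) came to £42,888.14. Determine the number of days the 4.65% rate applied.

Let d = days at the first rate; then 366 − d days at the second rate.
£940,000 × [4.65%·d + 4.15%·(366−d)] / 366 = £42,888.14
Solving gives d = 302, so the new rate took effect on 29 Oct 1996.

302 days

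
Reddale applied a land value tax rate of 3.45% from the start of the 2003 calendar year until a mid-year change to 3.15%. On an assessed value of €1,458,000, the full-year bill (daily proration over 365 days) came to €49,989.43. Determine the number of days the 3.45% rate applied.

Let d = days at the first rate; then 365 − d days at the second rate.
€1,458,000 × [3.45%·d + 3.15%·(365−d)] / 365 = €49,989.43
Solving gives d = 339, so the new rate took effect on 6 Dec 2003.

339 days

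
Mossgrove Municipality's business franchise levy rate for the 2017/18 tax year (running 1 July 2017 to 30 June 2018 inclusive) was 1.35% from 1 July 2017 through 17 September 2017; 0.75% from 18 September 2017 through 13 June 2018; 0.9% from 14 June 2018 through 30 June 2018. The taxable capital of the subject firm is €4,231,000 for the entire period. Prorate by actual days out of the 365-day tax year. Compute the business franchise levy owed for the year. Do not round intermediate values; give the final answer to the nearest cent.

€37,522.59

1 July – 17 September 2017: 79 days at 1.35% → €4,231,000 × 1.35% × 79/365 = €12,362.6342
18 September 2017 – 13 June 2018: 269 days at 0.75% → €4,231,000 × 0.75% × 269/365 = €23,386.4178
14 June – 30 June 2018: 17 days at 0.9% → €4,231,000 × 0.9% × 17/365 = €1,773.5425
Total = €37,522.5945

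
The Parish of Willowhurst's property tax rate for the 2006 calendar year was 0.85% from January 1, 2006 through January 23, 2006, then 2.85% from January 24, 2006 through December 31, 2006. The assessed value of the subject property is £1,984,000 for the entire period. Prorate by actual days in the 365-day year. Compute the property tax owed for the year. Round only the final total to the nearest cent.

£54,043.62

January 1 – January 23, 2006: 23 days at 0.85% → £1,984,000 × 0.85% × 23/365 = £1,062.6630
January 24 – December 31, 2006: 342 days at 2.85% → £1,984,000 × 2.85% × 342/365 = £52,980.9534
Total = £54,043.6164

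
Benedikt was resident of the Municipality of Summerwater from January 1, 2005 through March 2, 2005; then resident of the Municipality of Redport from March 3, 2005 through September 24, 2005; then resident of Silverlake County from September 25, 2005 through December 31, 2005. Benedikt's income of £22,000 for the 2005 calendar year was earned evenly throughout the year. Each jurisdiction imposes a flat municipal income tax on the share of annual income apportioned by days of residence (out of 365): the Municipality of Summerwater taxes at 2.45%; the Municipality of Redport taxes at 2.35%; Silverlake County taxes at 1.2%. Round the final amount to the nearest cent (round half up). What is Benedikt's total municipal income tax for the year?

The Municipality of Summerwater, January 1 – March 2, 2005: 61 days → £22,000 × 2.45% × 61/365 = £90.0795
The Municipality of Redport, March 3 – September 24, 2005: 206 days → £22,000 × 2.35% × 206/365 = £291.7863
Silverlake County, September 25 – December 31, 2005: 98 days → £22,000 × 1.2% × 98/365 = £70.8822
Total = £452.7479

£452.75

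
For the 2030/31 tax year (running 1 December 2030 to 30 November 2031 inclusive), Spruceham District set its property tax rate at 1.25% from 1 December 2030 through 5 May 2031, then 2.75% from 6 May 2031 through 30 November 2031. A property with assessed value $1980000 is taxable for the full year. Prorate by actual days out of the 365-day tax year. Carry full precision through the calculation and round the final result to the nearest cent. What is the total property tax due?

$41756.30

1 December 2030 – 5 May 2031: 156 days at 1.25% → $1980000 × 1.25% × 156/365 = $10578.0822
6 May – 30 November 2031: 209 days at 2.75% → $1980000 × 2.75% × 209/365 = $31178.2192
Total = $41756.3014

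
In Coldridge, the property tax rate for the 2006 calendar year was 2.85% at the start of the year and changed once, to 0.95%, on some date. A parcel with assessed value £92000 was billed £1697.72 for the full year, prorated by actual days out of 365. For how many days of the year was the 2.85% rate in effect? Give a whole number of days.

172 days

Let d = days at the first rate; then 365 − d days at the second rate.
£92000 × [2.85%·d + 0.95%·(365−d)] / 365 = £1697.72
Solving gives d = 172, so the new rate took effect on 22 June 2006.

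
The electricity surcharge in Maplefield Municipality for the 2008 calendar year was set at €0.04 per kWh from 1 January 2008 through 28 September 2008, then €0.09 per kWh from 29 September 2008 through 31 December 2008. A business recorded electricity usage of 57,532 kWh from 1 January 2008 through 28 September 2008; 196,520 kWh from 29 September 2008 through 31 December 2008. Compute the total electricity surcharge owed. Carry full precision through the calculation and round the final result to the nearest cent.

1 January – 28 September 2008: 57,532 kWh at €0.04/kWh → €2,301.28
29 September – 31 December 2008: 196,520 kWh at €0.09/kWh → €17,686.80

€19,988.08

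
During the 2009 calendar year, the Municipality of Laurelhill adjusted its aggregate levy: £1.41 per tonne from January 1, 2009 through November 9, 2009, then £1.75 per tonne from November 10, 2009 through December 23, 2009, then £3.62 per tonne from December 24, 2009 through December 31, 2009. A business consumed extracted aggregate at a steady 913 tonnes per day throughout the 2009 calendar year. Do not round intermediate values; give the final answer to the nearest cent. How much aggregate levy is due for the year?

£499,675.77

January 1 – November 9, 2009: 313 days × 913 tonnes/day = 285,769 tonnes at £1.41/tonne → £402,934.29
November 10 – December 23, 2009: 44 days × 913 tonnes/day = 40,172 tonnes at £1.75/tonne → £70,301.00
December 24 – December 31, 2009: 8 days × 913 tonnes/day = 7,304 tonnes at £3.62/tonne → £26,440.48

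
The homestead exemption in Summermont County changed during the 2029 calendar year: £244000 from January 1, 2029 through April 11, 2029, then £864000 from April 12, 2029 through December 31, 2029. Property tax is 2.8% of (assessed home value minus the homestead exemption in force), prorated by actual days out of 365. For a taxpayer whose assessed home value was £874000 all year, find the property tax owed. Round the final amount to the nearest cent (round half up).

January 1 – April 11, 2029: 101 days, exemption £244000 → (£874000 − £244000) × 2.8% × 101/365 = £4881.2055
April 12 – December 31, 2029: 264 days, exemption £864000 → (£874000 − £864000) × 2.8% × 264/365 = £202.5205
Total = £5083.7260

£5083.73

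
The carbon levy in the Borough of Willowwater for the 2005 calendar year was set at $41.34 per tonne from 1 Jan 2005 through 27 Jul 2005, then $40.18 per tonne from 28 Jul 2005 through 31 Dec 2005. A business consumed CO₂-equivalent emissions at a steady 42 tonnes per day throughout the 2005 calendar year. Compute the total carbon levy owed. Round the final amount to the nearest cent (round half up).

1 Jan – 27 Jul 2005: 208 days × 42 tonnes/day = 8,736 tonnes at $41.34/tonne → $361,146.24
28 Jul – 31 Dec 2005: 157 days × 42 tonnes/day = 6,594 tonnes at $40.18/tonne → $264,946.92

$626,093.16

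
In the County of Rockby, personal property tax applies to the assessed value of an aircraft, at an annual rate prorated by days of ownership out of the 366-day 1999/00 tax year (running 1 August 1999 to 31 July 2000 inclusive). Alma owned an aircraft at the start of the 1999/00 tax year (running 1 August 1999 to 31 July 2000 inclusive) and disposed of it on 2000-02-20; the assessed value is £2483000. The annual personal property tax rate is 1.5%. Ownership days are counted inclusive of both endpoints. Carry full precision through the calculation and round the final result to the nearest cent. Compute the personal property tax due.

£20759.51

Days held (1999-08-01 to 2000-02-20): 204 out of 366
Tax = £2483000 × 1.5% × 204/366 = £20759.5082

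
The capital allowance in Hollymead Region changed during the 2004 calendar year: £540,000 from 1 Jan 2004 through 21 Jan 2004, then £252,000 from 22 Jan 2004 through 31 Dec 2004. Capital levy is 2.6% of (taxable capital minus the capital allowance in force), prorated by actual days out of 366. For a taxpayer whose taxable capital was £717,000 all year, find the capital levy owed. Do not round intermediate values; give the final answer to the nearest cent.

£11,660.36

1 Jan – 21 Jan 2004: 21 days, exemption £540,000 → (£717,000 − £540,000) × 2.6% × 21/366 = £264.0492
22 Jan – 31 Dec 2004: 345 days, exemption £252,000 → (£717,000 − £252,000) × 2.6% × 345/366 = £11,396.3115
Total = £11,660.3607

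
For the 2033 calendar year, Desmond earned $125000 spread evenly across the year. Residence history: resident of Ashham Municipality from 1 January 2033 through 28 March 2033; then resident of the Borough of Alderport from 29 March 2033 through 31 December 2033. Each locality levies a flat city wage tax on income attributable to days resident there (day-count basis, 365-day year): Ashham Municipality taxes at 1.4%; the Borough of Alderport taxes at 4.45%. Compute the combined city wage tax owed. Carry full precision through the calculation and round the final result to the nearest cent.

$4653.77

Ashham Municipality, 1 January – 28 March 2033: 87 days → $125000 × 1.4% × 87/365 = $417.1233
The Borough of Alderport, 29 March – 31 December 2033: 278 days → $125000 × 4.45% × 278/365 = $4236.6438
Total = $4653.7671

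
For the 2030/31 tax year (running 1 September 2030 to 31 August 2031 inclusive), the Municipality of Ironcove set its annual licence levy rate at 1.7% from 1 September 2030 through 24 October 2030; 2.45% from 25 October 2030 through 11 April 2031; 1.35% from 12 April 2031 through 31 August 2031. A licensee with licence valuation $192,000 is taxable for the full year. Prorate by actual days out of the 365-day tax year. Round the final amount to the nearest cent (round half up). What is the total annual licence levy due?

1 September – 24 October 2030: 54 days at 1.7% → $192,000 × 1.7% × 54/365 = $482.8932
25 October 2030 – 11 April 2031: 169 days at 2.45% → $192,000 × 2.45% × 169/365 = $2,178.0164
12 April – 31 August 2031: 142 days at 1.35% → $192,000 × 1.35% × 142/365 = $1,008.3945
Total = $3,669.3041

$3,669.30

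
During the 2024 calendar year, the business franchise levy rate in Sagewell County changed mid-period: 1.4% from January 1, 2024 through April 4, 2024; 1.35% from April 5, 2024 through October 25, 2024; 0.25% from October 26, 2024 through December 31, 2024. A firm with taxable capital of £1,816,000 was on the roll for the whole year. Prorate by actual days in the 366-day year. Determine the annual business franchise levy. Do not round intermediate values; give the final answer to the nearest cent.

£21,094.87

January 1 – April 4, 2024: 95 days at 1.4% → £1,816,000 × 1.4% × 95/366 = £6,599.1257
April 5 – October 25, 2024: 204 days at 1.35% → £1,816,000 × 1.35% × 204/366 = £13,664.6557
October 26 – December 31, 2024: 67 days at 0.25% → £1,816,000 × 0.25% × 67/366 = £831.0929
Total = £21,094.8743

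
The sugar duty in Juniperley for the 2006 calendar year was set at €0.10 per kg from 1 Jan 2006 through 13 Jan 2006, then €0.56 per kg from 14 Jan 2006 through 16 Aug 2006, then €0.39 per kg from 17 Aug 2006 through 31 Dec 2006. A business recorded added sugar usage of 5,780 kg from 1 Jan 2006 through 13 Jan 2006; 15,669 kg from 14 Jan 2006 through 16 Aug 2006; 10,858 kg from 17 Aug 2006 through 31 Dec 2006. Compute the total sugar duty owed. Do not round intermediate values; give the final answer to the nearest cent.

€13587.26

1 Jan – 13 Jan 2006: 5,780 kg at €0.10/kg → €578.00
14 Jan – 16 Aug 2006: 15,669 kg at €0.56/kg → €8774.64
17 Aug – 31 Dec 2006: 10,858 kg at €0.39/kg → €4234.62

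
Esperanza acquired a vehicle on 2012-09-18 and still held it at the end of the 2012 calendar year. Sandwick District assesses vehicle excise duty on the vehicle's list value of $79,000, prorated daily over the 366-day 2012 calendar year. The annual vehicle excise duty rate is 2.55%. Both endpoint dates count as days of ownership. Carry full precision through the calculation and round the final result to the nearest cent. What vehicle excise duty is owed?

$577.93

Days held (2012-09-18 to 2012-12-31): 105 out of 366
Tax = $79,000 × 2.55% × 105/366 = $577.9303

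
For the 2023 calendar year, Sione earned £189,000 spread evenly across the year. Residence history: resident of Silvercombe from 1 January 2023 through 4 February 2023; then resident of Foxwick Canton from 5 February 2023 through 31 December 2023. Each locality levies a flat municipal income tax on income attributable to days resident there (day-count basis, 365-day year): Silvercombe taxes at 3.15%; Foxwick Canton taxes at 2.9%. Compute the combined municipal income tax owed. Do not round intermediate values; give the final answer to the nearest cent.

£5,526.31

Silvercombe, 1 January – 4 February 2023: 35 days → £189,000 × 3.15% × 35/365 = £570.8836
Foxwick Canton, 5 February – 31 December 2023: 330 days → £189,000 × 2.9% × 330/365 = £4,955.4247
Total = £5,526.3082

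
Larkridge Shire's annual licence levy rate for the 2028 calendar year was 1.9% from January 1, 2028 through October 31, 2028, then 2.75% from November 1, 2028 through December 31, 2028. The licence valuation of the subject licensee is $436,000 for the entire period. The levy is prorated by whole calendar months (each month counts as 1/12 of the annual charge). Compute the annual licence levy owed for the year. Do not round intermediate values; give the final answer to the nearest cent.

$8,901.67

January 1 – October 31, 2028: 10 months at 1.9% → $436,000 × 1.9% × 10/12 = $6,903.3333
November 1 – December 31, 2028: 2 months at 2.75% → $436,000 × 2.75% × 2/12 = $1,998.3333
Total = $8,901.6667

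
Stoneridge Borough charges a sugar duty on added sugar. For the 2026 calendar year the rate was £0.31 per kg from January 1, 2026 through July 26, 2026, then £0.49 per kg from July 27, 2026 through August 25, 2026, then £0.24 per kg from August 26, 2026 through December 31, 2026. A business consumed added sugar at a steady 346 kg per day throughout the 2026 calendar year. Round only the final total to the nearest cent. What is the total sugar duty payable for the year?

£37,918.14

January 1 – July 26, 2026: 207 days × 346 kg/day = 71,622 kg at £0.31/kg → £22,202.82
July 27 – August 25, 2026: 30 days × 346 kg/day = 10,380 kg at £0.49/kg → £5,086.20
August 26 – December 31, 2026: 128 days × 346 kg/day = 44,288 kg at £0.24/kg → £10,629.12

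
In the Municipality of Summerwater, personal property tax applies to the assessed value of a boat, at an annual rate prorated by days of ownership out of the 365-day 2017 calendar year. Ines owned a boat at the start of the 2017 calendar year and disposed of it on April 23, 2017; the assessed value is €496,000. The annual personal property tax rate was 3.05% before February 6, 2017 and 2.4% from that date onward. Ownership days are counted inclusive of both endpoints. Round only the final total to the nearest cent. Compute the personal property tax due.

€4,003.33

January 1 – February 5, 2017: 36 days at 3.05% → €496,000 × 3.05% × 36/365 = €1,492.0767
February 6 – April 23, 2017: 77 days at 2.4% → €496,000 × 2.4% × 77/365 = €2,511.2548
Total = €4,003.3315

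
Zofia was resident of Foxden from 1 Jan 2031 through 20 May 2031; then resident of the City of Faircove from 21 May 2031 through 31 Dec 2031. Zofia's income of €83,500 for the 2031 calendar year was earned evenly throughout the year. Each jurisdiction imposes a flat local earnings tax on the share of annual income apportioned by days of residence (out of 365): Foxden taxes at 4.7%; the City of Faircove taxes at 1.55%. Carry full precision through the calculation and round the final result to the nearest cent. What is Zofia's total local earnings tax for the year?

Foxden, 1 Jan – 20 May 2031: 140 days → €83,500 × 4.7% × 140/365 = €1,505.2877
The City of Faircove, 21 May – 31 Dec 2031: 225 days → €83,500 × 1.55% × 225/365 = €797.8253
Total = €2,303.1130

€2,303.11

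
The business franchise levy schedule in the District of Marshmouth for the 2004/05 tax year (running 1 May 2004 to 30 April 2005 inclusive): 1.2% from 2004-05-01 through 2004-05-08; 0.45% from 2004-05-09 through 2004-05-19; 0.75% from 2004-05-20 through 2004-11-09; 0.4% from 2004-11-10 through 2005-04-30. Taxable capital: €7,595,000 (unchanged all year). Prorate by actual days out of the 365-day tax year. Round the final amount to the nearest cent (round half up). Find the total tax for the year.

€44,498.38

2004-05-01 to 2004-05-08: 8 days at 1.2% → €7,595,000 × 1.2% × 8/365 = €1,997.5890
2004-05-09 to 2004-05-19: 11 days at 0.45% → €7,595,000 × 0.45% × 11/365 = €1,030.0068
2004-05-20 to 2004-11-09: 174 days at 0.75% → €7,595,000 × 0.75% × 174/365 = €27,154.7260
2004-11-10 to 2005-04-30: 172 days at 0.4% → €7,595,000 × 0.4% × 172/365 = €14,316.0548
Total = €44,498.3767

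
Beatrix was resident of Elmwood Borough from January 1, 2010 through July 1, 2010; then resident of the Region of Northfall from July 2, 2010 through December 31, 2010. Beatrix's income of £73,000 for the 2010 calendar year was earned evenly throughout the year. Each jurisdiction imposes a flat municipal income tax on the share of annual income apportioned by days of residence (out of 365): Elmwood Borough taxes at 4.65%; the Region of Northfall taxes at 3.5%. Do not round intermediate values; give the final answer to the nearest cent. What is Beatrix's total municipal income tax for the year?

£2,973.60

Elmwood Borough, January 1 – July 1, 2010: 182 days → £73,000 × 4.65% × 182/365 = £1,692.6000
The Region of Northfall, July 2 – December 31, 2010: 183 days → £73,000 × 3.5% × 183/365 = £1,281.0000
Total = £2,973.6000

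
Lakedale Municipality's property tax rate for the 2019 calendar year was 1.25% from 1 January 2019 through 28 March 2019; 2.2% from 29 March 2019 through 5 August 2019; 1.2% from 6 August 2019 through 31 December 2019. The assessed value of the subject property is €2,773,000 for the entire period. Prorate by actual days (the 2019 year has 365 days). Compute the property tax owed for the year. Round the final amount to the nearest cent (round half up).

€43,482.92

1 January – 28 March 2019: 87 days at 1.25% → €2,773,000 × 1.25% × 87/365 = €8,262.0205
29 March – 5 August 2019: 130 days at 2.2% → €2,773,000 × 2.2% × 130/365 = €21,728.1644
6 August – 31 December 2019: 148 days at 1.2% → €2,773,000 × 1.2% × 148/365 = €13,492.7342
Total = €43,482.9192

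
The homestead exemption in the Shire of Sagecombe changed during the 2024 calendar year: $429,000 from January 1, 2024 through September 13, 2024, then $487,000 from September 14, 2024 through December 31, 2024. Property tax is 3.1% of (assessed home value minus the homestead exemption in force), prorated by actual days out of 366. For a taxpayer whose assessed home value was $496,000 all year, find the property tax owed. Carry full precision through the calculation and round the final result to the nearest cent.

January 1 – September 13, 2024: 257 days, exemption $429,000 → ($496,000 − $429,000) × 3.1% × 257/366 = $1,458.4399
September 14 – December 31, 2024: 109 days, exemption $487,000 → ($496,000 − $487,000) × 3.1% × 109/366 = $83.0902
Total = $1,541.5301

$1,541.53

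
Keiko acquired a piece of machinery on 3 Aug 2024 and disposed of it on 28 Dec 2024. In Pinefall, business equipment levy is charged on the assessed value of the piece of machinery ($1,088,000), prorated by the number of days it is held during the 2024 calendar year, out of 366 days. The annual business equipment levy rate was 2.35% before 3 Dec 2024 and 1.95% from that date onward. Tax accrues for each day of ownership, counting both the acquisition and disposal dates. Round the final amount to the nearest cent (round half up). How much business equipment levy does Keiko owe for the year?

3 Aug – 2 Dec 2024: 122 days at 2.35% → $1,088,000 × 2.35% × 122/366 = $8,522.6667
3 Dec – 28 Dec 2024: 26 days at 1.95% → $1,088,000 × 1.95% × 26/366 = $1,507.1475
Total = $10,029.8142

$10,029.81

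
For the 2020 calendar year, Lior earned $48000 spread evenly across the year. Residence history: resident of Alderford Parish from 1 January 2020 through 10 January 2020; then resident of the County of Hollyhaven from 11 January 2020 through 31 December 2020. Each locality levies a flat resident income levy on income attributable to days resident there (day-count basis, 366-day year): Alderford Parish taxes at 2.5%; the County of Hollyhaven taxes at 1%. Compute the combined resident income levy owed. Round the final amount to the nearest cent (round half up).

$499.67

Alderford Parish, 1 January – 10 January 2020: 10 days → $48000 × 2.5% × 10/366 = $32.7869
The County of Hollyhaven, 11 January – 31 December 2020: 356 days → $48000 × 1% × 356/366 = $466.8852
Total = $499.6721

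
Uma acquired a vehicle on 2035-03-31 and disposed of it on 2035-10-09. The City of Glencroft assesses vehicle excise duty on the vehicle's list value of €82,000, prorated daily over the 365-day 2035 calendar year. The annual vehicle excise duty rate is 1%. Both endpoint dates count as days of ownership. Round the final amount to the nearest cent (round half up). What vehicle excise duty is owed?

€433.59

Days held (2035-03-31 to 2035-10-09): 193 out of 365
Tax = €82,000 × 1% × 193/365 = €433.5890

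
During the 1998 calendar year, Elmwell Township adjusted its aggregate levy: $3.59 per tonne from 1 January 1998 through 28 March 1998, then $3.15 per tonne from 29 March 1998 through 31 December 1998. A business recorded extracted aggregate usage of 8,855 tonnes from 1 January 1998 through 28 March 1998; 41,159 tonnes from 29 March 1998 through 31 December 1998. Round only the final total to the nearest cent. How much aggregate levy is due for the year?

$161440.30

1 January – 28 March 1998: 8,855 tonnes at $3.59/tonne → $31789.45
29 March – 31 December 1998: 41,159 tonnes at $3.15/tonne → $129650.85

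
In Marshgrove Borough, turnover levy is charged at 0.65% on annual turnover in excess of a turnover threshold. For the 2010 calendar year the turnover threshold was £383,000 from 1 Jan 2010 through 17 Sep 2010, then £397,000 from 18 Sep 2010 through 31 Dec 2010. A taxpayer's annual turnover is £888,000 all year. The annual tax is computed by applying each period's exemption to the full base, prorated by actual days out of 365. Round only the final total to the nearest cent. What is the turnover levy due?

1 Jan – 17 Sep 2010: 260 days, exemption £383,000 → (£888,000 − £383,000) × 0.65% × 260/365 = £2,338.2192
18 Sep – 31 Dec 2010: 105 days, exemption £397,000 → (£888,000 − £397,000) × 0.65% × 105/365 = £918.1027
Total = £3,256.3219

£3,256.32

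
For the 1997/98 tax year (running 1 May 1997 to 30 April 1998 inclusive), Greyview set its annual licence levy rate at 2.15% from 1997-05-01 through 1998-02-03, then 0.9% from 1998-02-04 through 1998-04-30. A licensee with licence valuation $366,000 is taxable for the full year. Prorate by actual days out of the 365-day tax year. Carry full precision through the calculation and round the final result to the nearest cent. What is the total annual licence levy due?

$6,791.05

1997-05-01 to 1998-02-03: 279 days at 2.15% → $366,000 × 2.15% × 279/365 = $6,014.9342
1998-02-04 to 1998-04-30: 86 days at 0.9% → $366,000 × 0.9% × 86/365 = $776.1205
Total = $6,791.0548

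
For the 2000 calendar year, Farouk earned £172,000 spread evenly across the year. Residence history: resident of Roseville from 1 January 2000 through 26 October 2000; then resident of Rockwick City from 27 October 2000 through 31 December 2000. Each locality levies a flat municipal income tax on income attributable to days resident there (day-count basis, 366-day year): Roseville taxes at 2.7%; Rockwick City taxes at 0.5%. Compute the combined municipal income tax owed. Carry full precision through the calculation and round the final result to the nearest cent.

£3,961.64

Roseville, 1 January – 26 October 2000: 300 days → £172,000 × 2.7% × 300/366 = £3,806.5574
Rockwick City, 27 October – 31 December 2000: 66 days → £172,000 × 0.5% × 66/366 = £155.0820
Total = £3,961.6393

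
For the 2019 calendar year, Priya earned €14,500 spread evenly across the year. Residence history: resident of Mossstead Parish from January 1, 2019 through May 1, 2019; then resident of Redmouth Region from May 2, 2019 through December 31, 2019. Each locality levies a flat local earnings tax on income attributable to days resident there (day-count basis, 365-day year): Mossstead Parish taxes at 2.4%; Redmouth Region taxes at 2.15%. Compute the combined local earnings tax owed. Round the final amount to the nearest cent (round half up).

€323.77

Mossstead Parish, January 1 – May 1, 2019: 121 days → €14,500 × 2.4% × 121/365 = €115.3644
Redmouth Region, May 2 – December 31, 2019: 244 days → €14,500 × 2.15% × 244/365 = €208.4027
Total = €323.7671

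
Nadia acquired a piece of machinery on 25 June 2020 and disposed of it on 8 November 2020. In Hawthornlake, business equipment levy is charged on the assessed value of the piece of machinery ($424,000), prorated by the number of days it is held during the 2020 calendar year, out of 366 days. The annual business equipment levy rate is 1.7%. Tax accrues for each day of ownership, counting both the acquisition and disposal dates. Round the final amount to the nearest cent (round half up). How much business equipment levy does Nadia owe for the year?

Days held (25 June – 8 November 2020): 137 out of 366
Tax = $424,000 × 1.7% × 137/366 = $2,698.0765

$2,698.08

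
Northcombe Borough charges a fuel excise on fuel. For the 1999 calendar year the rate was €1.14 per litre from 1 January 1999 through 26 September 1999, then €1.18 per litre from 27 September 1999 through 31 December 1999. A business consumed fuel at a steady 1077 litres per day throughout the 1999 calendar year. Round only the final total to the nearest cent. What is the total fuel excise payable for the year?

1 January – 26 September 1999: 269 days × 1077 litres/day = 289,713 litres at €1.14/litre → €330,272.82
27 September – 31 December 1999: 96 days × 1077 litres/day = 103,392 litres at €1.18/litre → €122,002.56

€452,275.38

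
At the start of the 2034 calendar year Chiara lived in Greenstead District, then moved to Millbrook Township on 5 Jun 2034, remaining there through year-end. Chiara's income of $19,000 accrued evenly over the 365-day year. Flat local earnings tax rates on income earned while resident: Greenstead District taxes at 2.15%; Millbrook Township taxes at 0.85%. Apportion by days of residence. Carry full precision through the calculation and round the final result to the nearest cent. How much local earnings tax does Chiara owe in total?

$266.39

Greenstead District, 1 Jan – 4 Jun 2034: 155 days → $19,000 × 2.15% × 155/365 = $173.4726
Millbrook Township, 5 Jun – 31 Dec 2034: 210 days → $19,000 × 0.85% × 210/365 = $92.9178
Total = $266.3904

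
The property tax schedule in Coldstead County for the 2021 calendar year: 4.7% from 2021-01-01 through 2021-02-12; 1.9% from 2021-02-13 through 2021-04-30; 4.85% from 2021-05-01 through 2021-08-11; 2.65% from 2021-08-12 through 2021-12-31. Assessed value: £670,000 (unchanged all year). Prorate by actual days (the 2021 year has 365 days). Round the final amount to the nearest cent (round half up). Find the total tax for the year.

2021-01-01 to 2021-02-12: 43 days at 4.7% → £670,000 × 4.7% × 43/365 = £3,709.7808
2021-02-13 to 2021-04-30: 77 days at 1.9% → £670,000 × 1.9% × 77/365 = £2,685.5068
2021-05-01 to 2021-08-11: 103 days at 4.85% → £670,000 × 4.85% × 103/365 = £9,169.8219
2021-08-12 to 2021-12-31: 142 days at 2.65% → £670,000 × 2.65% × 142/365 = £6,907.4247
Total = £22,472.5342

£22,472.53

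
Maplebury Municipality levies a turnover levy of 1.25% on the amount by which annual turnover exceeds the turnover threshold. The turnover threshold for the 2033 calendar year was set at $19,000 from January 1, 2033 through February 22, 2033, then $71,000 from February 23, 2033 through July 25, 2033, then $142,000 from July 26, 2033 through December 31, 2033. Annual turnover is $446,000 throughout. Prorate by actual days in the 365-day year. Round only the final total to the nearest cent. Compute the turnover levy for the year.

$4,395.27

January 1 – February 22, 2033: 53 days, exemption $19,000 → ($446,000 − $19,000) × 1.25% × 53/365 = $775.0342
February 23 – July 25, 2033: 153 days, exemption $71,000 → ($446,000 − $71,000) × 1.25% × 153/365 = $1,964.8973
July 26 – December 31, 2033: 159 days, exemption $142,000 → ($446,000 − $142,000) × 1.25% × 159/365 = $1,655.3425
Total = $4,395.2740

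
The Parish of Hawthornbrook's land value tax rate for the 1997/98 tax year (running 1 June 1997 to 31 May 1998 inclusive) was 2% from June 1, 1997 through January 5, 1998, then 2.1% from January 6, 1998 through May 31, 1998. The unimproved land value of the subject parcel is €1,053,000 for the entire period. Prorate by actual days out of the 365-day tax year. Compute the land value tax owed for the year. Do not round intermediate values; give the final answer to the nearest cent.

June 1, 1997 – January 5, 1998: 219 days at 2% → €1,053,000 × 2% × 219/365 = €12,636.0000
January 6 – May 31, 1998: 146 days at 2.1% → €1,053,000 × 2.1% × 146/365 = €8,845.2000
Total = €21,481.2000

€21,481.20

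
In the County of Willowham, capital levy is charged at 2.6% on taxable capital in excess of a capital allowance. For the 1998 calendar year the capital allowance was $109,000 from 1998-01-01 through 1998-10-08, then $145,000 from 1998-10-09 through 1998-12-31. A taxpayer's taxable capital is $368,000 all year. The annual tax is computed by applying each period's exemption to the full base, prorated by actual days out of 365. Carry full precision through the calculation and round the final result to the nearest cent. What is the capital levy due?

1998-01-01 to 1998-10-08: 281 days, exemption $109,000 → ($368,000 − $109,000) × 2.6% × 281/365 = $5,184.2575
1998-10-09 to 1998-12-31: 84 days, exemption $145,000 → ($368,000 − $145,000) × 2.6% × 84/365 = $1,334.3342
Total = $6,518.5918

$6,518.59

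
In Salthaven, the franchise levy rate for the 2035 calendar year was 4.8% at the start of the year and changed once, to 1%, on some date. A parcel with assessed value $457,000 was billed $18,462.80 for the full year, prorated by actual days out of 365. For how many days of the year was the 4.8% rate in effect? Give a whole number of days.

292 days

Let d = days at the first rate; then 365 − d days at the second rate.
$457,000 × [4.8%·d + 1%·(365−d)] / 365 = $18,462.80
Solving gives d = 292, so the new rate took effect on 20 October 2035.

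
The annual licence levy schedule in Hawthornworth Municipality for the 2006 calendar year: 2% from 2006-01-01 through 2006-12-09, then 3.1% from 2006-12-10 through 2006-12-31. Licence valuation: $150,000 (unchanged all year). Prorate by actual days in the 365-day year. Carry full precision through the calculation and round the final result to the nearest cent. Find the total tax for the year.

2006-01-01 to 2006-12-09: 343 days at 2% → $150,000 × 2% × 343/365 = $2,819.1781
2006-12-10 to 2006-12-31: 22 days at 3.1% → $150,000 × 3.1% × 22/365 = $280.2740
Total = $3,099.4521

$3,099.45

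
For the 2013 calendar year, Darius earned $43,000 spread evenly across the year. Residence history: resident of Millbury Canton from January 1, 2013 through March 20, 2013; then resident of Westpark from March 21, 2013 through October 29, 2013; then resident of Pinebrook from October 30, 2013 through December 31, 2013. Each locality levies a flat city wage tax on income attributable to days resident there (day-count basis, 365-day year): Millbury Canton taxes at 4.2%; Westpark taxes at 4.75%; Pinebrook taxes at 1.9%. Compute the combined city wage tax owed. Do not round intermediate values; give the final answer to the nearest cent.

Millbury Canton, January 1 – March 20, 2013: 79 days → $43,000 × 4.2% × 79/365 = $390.8877
Westpark, March 21 – October 29, 2013: 223 days → $43,000 × 4.75% × 223/365 = $1,247.8836
Pinebrook, October 30 – December 31, 2013: 63 days → $43,000 × 1.9% × 63/365 = $141.0164
Total = $1,779.7877

$1,779.79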